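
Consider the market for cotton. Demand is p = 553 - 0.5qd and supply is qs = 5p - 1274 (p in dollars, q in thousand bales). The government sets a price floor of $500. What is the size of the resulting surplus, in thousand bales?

Rearranging demand gives qd = 1106 - 2p. In a free market, 1106 - 2p = 5p - 1274 gives the equilibrium p* = 340, q* = 426.
Because the floor (500) lies above the market-clearing price, it is binding.
At p = 500: qd = 1106 - 2·500 = 106 and qs = 5·500 - 1274 = 1226.
Surplus = qs - qd = 1226 - 106 = 1120.

1120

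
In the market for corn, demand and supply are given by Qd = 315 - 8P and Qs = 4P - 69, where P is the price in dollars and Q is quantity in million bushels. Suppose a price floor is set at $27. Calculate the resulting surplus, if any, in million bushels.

In a free market, 315 - 8P = 4P - 69 gives the equilibrium P* = 32, Q* = 59.
The floor of 27 is below the equilibrium price 32, so it is not binding; the market clears at P* = 32, Q* = 59.
Since the control does not bind, there is no surplus.

0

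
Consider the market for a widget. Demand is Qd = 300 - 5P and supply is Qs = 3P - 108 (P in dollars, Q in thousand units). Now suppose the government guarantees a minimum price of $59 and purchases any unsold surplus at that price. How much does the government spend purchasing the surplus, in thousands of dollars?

3776

Setting quantity demanded equal to quantity supplied, 300 - 5P = 3P - 108, gives P* = 51 and Q* = 45.
Because the floor (59) lies above the market-clearing price, it is binding.
At P = 59: Qd = 300 - 5·59 = 5 and Qs = 3·59 - 108 = 69.
Surplus = Qs - Qd = 64.
Government expenditure = surplus × support price = 64 × 59 = 3776.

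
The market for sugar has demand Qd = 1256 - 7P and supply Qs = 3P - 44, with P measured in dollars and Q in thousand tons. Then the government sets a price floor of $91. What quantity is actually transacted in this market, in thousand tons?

346

Equilibrium: 1256 - 7P = 3P - 44, so 1300 = 10P and P* = 130, Q* = 346.
Since 91 is below P* = 130, the floor does not bind and the free-market outcome prevails.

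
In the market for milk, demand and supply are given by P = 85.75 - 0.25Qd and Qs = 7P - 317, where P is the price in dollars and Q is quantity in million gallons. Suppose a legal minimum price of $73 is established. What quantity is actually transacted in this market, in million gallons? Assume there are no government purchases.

51

Rearranging demand gives Qd = 343 - 4P. In a free market, 343 - 4P = 7P - 317 gives the equilibrium P* = 60, Q* = 103.
Since 73 > 60, the floor is binding.
At P = 73: Qd = 343 - 4·73 = 51 and Qs = 7·73 - 317 = 194.
The quantity actually transacted is the short side, demand: 51.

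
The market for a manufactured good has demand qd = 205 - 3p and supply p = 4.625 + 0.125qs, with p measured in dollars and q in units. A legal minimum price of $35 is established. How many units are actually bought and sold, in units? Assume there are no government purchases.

Rearranging supply gives qs = 8p - 37. Setting quantity demanded equal to quantity supplied, 205 - 3p = 8p - 37, gives p* = 22 and q* = 139.
The floor of 35 is above the equilibrium price 22, so it binds.
At p = 35: qd = 205 - 3·35 = 100 and qs = 8·35 - 37 = 243.
The quantity actually transacted is the short side, demand: 100.

100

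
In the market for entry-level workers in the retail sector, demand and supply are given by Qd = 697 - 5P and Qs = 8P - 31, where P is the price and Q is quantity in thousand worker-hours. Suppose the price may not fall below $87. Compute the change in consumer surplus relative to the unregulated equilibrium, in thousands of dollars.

-10524.5

In a free market, 697 - 5P = 8P - 31 gives the equilibrium P* = 56, Q* = 417.
The floor of 87 is above the equilibrium price 56, so it binds.
At P = 87: Qd = 697 - 5·87 = 262 and Qs = 8·87 - 31 = 665.
Consumer surplus without the control is ½ · (139.4 - 56) · 417 = 17388.9.
With the floor, consumers buy 262 units at 87, so CS = ½ · (139.4 - 87) · 262 = 6864.4.
Change in consumer surplus = 6864.4 - 17388.9 = -10524.5.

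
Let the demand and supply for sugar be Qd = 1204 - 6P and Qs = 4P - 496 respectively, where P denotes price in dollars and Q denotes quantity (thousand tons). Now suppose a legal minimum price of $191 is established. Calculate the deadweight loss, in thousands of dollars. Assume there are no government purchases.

Setting quantity demanded equal to quantity supplied, 1204 - 6P = 4P - 496, gives P* = 170 and Q* = 184.
Because the floor (191) lies above the market-clearing price, it is binding.
At P = 191: Qd = 1204 - 6·191 = 58 and Qs = 4·191 - 496 = 268.
Quantity traded falls to 58. At Q = 58 the demand price is (1204 - 58)/6 = 191 and the supply price is (496 + 58)/4 = 138.5.
Deadweight loss = ½ · (191 - 138.5) · (184 - 58) = ½ · 52.5 · 126 = 3307.5.

3307.5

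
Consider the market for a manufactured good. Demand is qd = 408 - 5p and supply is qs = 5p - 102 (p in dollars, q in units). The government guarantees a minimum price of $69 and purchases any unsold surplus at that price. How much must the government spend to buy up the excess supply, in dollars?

Equilibrium: 408 - 5p = 5p - 102, so 510 = 10p and p* = 51, q* = 153.
Because the floor (69) lies above the market-clearing price, it is binding.
At p = 69: qd = 408 - 5·69 = 63 and qs = 5·69 - 102 = 243.
Surplus = qs - qd = 180.
Government expenditure = surplus × support price = 180 × 69 = 12420.

12420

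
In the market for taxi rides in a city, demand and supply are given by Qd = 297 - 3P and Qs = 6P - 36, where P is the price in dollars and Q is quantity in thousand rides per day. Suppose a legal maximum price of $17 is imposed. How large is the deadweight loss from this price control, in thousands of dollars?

In a free market, 297 - 3P = 6P - 36 gives the equilibrium P* = 37, Q* = 186.
Since 17 < 37, the ceiling is binding.
At P = 17: Qd = 297 - 3·17 = 246 and Qs = 6·17 - 36 = 66.
Quantity traded falls to 66. At Q = 66 the demand price is (297 - 66)/3 = 77 and the supply price is (36 + 66)/6 = 17.
Deadweight loss = ½ · (77 - 17) · (186 - 66) = ½ · 60 · 120 = 3600.

3600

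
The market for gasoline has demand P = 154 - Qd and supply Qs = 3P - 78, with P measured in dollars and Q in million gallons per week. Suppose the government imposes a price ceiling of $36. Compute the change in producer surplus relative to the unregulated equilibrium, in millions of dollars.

-1386

Rearranging demand gives Qd = 154 - P. Equilibrium: 154 - P = 3P - 78, so 232 = 4P and P* = 58, Q* = 96.
The ceiling of 36 is below the equilibrium price 58, so it binds.
At P = 36: Qd = 154 - 36 = 118 and Qs = 3·36 - 78 = 30.
Producer surplus without the control is ½ · (58 - 26) · 96 = 1536.
With the ceiling, producers sell 30 units at 36, so PS = ½ · (36 - 26) · 30 = 150.
Change in producer surplus = 150 - 1536 = -1386.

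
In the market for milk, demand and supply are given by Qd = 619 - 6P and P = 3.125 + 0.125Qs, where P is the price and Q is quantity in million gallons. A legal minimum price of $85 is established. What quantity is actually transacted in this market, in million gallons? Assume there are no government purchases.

109

Rearranging supply gives Qs = 8P - 25. Setting quantity demanded equal to quantity supplied, 619 - 6P = 8P - 25, gives P* = 46 and Q* = 343.
The floor of 85 is above the equilibrium price 46, so it binds.
At P = 85: Qd = 619 - 6·85 = 109 and Qs = 8·85 - 25 = 655.
The quantity actually transacted is the short side, demand: 109.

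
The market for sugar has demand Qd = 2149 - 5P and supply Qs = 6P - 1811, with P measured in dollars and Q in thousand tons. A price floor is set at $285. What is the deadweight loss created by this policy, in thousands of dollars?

0

Without the control the market clears where 2149 - 5P = 6P - 1811, i.e. P* = 360 and Q* = 349.
The floor of 285 is below the equilibrium price 360, so it is not binding; the market clears at P* = 360, Q* = 349.
Since the control does not bind, no trades are prevented and deadweight loss is zero.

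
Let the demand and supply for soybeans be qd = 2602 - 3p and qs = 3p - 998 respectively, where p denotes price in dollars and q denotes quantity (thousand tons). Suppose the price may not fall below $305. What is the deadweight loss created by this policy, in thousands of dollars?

Equilibrium: 2602 - 3p = 3p - 998, so 3600 = 6p and p* = 600, q* = 802.
The floor of 305 is below the equilibrium price 600, so it is not binding; the market clears at p* = 600, q* = 802.
Since the control does not bind, no trades are prevented and deadweight loss is zero.

0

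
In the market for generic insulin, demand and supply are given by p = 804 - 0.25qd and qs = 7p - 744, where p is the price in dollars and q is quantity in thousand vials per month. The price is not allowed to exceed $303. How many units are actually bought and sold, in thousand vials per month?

Rearranging demand gives qd = 3216 - 4p. Equilibrium: 3216 - 4p = 7p - 744, so 3960 = 11p and p* = 360, q* = 1776.
The ceiling of 303 is below the equilibrium price 360, so it binds.
At p = 303: qd = 3216 - 4·303 = 2004 and qs = 7·303 - 744 = 1377.
The quantity actually transacted is the short side, supply: 1377.

1377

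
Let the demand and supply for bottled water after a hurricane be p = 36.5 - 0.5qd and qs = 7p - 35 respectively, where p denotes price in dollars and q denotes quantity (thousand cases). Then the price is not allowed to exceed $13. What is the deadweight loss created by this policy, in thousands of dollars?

0

Rearranging demand gives qd = 73 - 2p. Without the control the market clears where 73 - 2p = 7p - 35, i.e. p* = 12 and q* = 49.
Since 13 is above p* = 12, the ceiling does not bind and the free-market outcome prevails.
Since the control does not bind, no trades are prevented and deadweight loss is zero.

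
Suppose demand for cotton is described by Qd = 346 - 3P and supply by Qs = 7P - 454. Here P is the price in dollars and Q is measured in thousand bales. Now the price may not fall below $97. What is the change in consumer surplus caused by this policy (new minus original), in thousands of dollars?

Without the control the market clears where 346 - 3P = 7P - 454, i.e. P* = 80 and Q* = 106.
The floor of 97 is above the equilibrium price 80, so it binds.
At P = 97: Qd = 346 - 3·97 = 55 and Qs = 7·97 - 454 = 225.
Consumer surplus without the control is ½ · (346/3 - 80) · 106 = 5618/3.
With the floor, consumers buy 55 units at 97, so CS = ½ · (346/3 - 97) · 55 = 3025/6.
Change in consumer surplus = 3025/6 - 5618/3 = -1368.5.

-1368.5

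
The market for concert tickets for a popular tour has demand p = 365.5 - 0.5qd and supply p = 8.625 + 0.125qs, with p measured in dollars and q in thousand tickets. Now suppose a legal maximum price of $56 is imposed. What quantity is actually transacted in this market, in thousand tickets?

379

Rearranging demand gives qd = 731 - 2p; rearranging supply gives qs = 8p - 69. Equilibrium: 731 - 2p = 8p - 69, so 800 = 10p and p* = 80, q* = 571.
The ceiling of 56 is below the equilibrium price 80, so it binds.
At p = 56: qd = 731 - 2·56 = 619 and qs = 8·56 - 69 = 379.
The quantity actually transacted is the short side, supply: 379.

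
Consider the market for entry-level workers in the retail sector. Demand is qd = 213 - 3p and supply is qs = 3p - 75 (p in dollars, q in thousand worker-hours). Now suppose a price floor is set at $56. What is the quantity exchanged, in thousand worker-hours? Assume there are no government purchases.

45

In a free market, 213 - 3p = 3p - 75 gives the equilibrium p* = 48, q* = 69.
Because the floor (56) lies above the market-clearing price, it is binding.
At p = 56: qd = 213 - 3·56 = 45 and qs = 3·56 - 75 = 93.
The quantity actually transacted is the short side, demand: 45.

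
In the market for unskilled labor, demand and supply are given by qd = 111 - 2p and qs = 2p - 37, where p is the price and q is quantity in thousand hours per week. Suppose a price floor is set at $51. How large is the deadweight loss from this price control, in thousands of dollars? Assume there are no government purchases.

392

In a free market, 111 - 2p = 2p - 37 gives the equilibrium p* = 37, q* = 37.
The floor of 51 is above the equilibrium price 37, so it binds.
At p = 51: qd = 111 - 2·51 = 9 and qs = 2·51 - 37 = 65.
Quantity traded falls to 9. At q = 9 the demand price is (111 - 9)/2 = 51 and the supply price is (37 + 9)/2 = 23.
Deadweight loss = ½ · (51 - 23) · (37 - 9) = ½ · 28 · 28 = 392.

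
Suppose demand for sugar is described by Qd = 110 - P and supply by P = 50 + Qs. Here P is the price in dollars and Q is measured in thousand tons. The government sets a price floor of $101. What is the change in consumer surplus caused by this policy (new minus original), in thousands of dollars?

-409.5

Rearranging supply gives Qs = P - 50. Without the control the market clears where 110 - P = P - 50, i.e. P* = 80 and Q* = 30.
The floor of 101 is above the equilibrium price 80, so it binds.
At P = 101: Qd = 110 - 101 = 9 and Qs = 101 - 50 = 51.
Consumer surplus without the control is ½ · (110 - 80) · 30 = 450.
With the floor, consumers buy 9 units at 101, so CS = ½ · (110 - 101) · 9 = 40.5.
Change in consumer surplus = 40.5 - 450 = -409.5.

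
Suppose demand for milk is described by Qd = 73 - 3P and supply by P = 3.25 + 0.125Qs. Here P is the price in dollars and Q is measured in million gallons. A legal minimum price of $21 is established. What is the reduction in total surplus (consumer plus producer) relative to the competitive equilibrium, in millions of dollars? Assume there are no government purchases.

Rearranging supply gives Qs = 8P - 26. Equilibrium: 73 - 3P = 8P - 26, so 99 = 11P and P* = 9, Q* = 46.
Since 21 > 9, the floor is binding.
At P = 21: Qd = 73 - 3·21 = 10 and Qs = 8·21 - 26 = 142.
Quantity traded falls to 10. At Q = 10 the demand price is (73 - 10)/3 = 21 and the supply price is (26 + 10)/8 = 4.5.
Deadweight loss = ½ · (21 - 4.5) · (46 - 10) = ½ · 16.5 · 36 = 297.

297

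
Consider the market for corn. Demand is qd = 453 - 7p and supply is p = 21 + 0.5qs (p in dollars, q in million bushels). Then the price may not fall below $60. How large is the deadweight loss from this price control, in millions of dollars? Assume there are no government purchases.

Rearranging supply gives qs = 2p - 42. In a free market, 453 - 7p = 2p - 42 gives the equilibrium p* = 55, q* = 68.
Since 60 > 55, the floor is binding.
At p = 60: qd = 453 - 7·60 = 33 and qs = 2·60 - 42 = 78.
Quantity traded falls to 33. At q = 33 the demand price is (453 - 33)/7 = 60 and the supply price is (42 + 33)/2 = 37.5.
Deadweight loss = ½ · (60 - 37.5) · (68 - 33) = ½ · 22.5 · 35 = 393.75.

393.75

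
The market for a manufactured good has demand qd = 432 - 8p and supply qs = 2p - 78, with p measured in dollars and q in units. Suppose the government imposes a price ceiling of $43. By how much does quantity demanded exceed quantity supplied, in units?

80

In a free market, 432 - 8p = 2p - 78 gives the equilibrium p* = 51, q* = 24.
Since 43 < 51, the ceiling is binding.
At p = 43: qd = 432 - 8·43 = 88 and qs = 2·43 - 78 = 8.
Shortage = qd - qs = 88 - 8 = 80.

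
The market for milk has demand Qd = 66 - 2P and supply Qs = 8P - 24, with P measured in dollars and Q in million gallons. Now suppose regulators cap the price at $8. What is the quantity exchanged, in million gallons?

Without the control the market clears where 66 - 2P = 8P - 24, i.e. P* = 9 and Q* = 48.
Since 8 < 9, the ceiling is binding.
At P = 8: Qd = 66 - 2·8 = 50 and Qs = 8·8 - 24 = 40.
The quantity actually transacted is the short side, supply: 40.

40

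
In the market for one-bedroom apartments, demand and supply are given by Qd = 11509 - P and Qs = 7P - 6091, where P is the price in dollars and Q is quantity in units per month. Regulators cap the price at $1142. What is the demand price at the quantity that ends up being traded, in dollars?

In a free market, 11509 - P = 7P - 6091 gives the equilibrium P* = 2200, Q* = 9309.
Because the ceiling (1142) lies below the market-clearing price, it is binding.
At P = 1142: Qd = 11509 - 1142 = 10367 and Qs = 7·1142 - 6091 = 1903.
Only 1903 units reach the market. On the demand curve, the marginal buyer's willingness to pay at Q = 1903 is (11509 - 1903) = 9606.

9606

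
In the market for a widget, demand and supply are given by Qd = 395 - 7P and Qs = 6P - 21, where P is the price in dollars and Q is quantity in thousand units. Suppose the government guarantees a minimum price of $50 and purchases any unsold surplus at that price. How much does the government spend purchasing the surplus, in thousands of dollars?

In a free market, 395 - 7P = 6P - 21 gives the equilibrium P* = 32, Q* = 171.
The floor of 50 is above the equilibrium price 32, so it binds.
At P = 50: Qd = 395 - 7·50 = 45 and Qs = 6·50 - 21 = 279.
Surplus = Qs - Qd = 234.
Government expenditure = surplus × support price = 234 × 50 = 11700.

11700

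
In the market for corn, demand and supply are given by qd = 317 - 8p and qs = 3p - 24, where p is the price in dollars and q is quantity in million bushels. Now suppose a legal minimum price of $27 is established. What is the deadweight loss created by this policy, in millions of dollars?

0

Equilibrium: 317 - 8p = 3p - 24, so 341 = 11p and p* = 31, q* = 69.
The floor of 27 is below the equilibrium price 31, so it is not binding; the market clears at p* = 31, q* = 69.
Since the control does not bind, no trades are prevented and deadweight loss is zero.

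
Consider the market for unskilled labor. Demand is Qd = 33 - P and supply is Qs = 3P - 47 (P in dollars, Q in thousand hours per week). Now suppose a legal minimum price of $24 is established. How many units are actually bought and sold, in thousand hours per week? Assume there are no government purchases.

In a free market, 33 - P = 3P - 47 gives the equilibrium P* = 20, Q* = 13.
Since 24 > 20, the floor is binding.
At P = 24: Qd = 33 - 24 = 9 and Qs = 3·24 - 47 = 25.
The quantity actually transacted is the short side, demand: 9.

9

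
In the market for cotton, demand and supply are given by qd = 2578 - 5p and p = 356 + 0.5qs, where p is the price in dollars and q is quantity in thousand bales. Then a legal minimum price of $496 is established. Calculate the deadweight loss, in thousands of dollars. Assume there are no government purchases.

Rearranging supply gives qs = 2p - 712. Setting quantity demanded equal to quantity supplied, 2578 - 5p = 2p - 712, gives p* = 470 and q* = 228.
Since 496 > 470, the floor is binding.
At p = 496: qd = 2578 - 5·496 = 98 and qs = 2·496 - 712 = 280.
Quantity traded falls to 98. At q = 98 the demand price is (2578 - 98)/5 = 496 and the supply price is (712 + 98)/2 = 405.
Deadweight loss = ½ · (496 - 405) · (228 - 98) = ½ · 91 · 130 = 5915.

5915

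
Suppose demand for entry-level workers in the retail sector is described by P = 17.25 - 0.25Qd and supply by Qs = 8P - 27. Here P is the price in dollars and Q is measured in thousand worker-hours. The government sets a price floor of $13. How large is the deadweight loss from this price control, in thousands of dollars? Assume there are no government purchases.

Rearranging demand gives Qd = 69 - 4P. In a free market, 69 - 4P = 8P - 27 gives the equilibrium P* = 8, Q* = 37.
The floor of 13 is above the equilibrium price 8, so it binds.
At P = 13: Qd = 69 - 4·13 = 17 and Qs = 8·13 - 27 = 77.
Quantity traded falls to 17. At Q = 17 the demand price is (69 - 17)/4 = 13 and the supply price is (27 + 17)/8 = 5.5.
Deadweight loss = ½ · (13 - 5.5) · (37 - 17) = ½ · 7.5 · 20 = 75.

75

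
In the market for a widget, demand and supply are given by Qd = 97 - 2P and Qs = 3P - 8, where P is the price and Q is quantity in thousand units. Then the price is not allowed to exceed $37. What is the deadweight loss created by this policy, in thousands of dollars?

Setting quantity demanded equal to quantity supplied, 97 - 2P = 3P - 8, gives P* = 21 and Q* = 55.
Since 37 is above P* = 21, the ceiling does not bind and the free-market outcome prevails.
Since the control does not bind, no trades are prevented and deadweight loss is zero.

0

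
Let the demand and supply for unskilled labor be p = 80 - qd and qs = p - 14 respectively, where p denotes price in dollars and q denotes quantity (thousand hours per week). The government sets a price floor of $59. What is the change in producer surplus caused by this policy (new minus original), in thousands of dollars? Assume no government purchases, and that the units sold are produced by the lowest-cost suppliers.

Rearranging demand gives qd = 80 - p. Setting quantity demanded equal to quantity supplied, 80 - p = p - 14, gives p* = 47 and q* = 33.
The floor of 59 is above the equilibrium price 47, so it binds.
At p = 59: qd = 80 - 59 = 21 and qs = 59 - 14 = 45.
Producer surplus without the control is ½ · (47 - 14) · 33 = 544.5.
With the floor, 21 units are sold at 59. The supply price at q = 21 is 35, so PS = ½ · [(59 - 14) + (59 - 35)] · 21 = 724.5.
Change in producer surplus = 724.5 - 544.5 = 180.

180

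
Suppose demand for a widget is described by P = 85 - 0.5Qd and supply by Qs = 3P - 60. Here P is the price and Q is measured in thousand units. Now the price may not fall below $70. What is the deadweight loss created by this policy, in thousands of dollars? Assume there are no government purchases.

960

Rearranging demand gives Qd = 170 - 2P. In a free market, 170 - 2P = 3P - 60 gives the equilibrium P* = 46, Q* = 78.
The floor of 70 is above the equilibrium price 46, so it binds.
At P = 70: Qd = 170 - 2·70 = 30 and Qs = 3·70 - 60 = 150.
Quantity traded falls to 30. At Q = 30 the demand price is (170 - 30)/2 = 70 and the supply price is (60 + 30)/3 = 30.
Deadweight loss = ½ · (70 - 30) · (78 - 30) = ½ · 40 · 48 = 960.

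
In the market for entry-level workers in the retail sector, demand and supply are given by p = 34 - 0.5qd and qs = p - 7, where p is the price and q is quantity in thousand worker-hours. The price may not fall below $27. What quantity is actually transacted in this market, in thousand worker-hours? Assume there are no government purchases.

14

Rearranging demand gives qd = 68 - 2p. Without the control the market clears where 68 - 2p = p - 7, i.e. p* = 25 and q* = 18.
The floor of 27 is above the equilibrium price 25, so it binds.
At p = 27: qd = 68 - 2·27 = 14 and qs = 27 - 7 = 20.
The quantity actually transacted is the short side, demand: 14.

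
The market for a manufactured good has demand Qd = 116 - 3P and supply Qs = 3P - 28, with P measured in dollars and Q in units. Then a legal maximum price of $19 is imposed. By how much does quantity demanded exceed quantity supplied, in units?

Equilibrium: 116 - 3P = 3P - 28, so 144 = 6P and P* = 24, Q* = 44.
Since 19 < 24, the ceiling is binding.
At P = 19: Qd = 116 - 3·19 = 59 and Qs = 3·19 - 28 = 29.
Shortage = Qd - Qs = 59 - 29 = 30.

30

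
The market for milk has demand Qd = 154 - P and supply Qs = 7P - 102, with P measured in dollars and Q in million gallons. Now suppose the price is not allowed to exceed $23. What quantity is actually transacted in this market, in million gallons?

59

Setting quantity demanded equal to quantity supplied, 154 - P = 7P - 102, gives P* = 32 and Q* = 122.
Because the ceiling (23) lies below the market-clearing price, it is binding.
At P = 23: Qd = 154 - 23 = 131 and Qs = 7·23 - 102 = 59.
The quantity actually transacted is the short side, supply: 59.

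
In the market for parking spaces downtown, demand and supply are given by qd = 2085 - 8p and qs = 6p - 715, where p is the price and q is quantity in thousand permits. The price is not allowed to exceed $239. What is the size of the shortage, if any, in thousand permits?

0

Setting quantity demanded equal to quantity supplied, 2085 - 8p = 6p - 715, gives p* = 200 and q* = 485.
The ceiling of 239 is above the equilibrium price 200, so it is not binding; the market clears at p* = 200, q* = 485.
Since the control does not bind, there is no shortage.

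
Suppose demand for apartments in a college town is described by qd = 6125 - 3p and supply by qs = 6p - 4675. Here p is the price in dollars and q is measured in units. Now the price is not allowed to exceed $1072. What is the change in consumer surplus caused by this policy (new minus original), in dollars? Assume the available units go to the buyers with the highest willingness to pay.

Without the control the market clears where 6125 - 3p = 6p - 4675, i.e. p* = 1200 and q* = 2525.
Since 1072 < 1200, the ceiling is binding.
At p = 1072: qd = 6125 - 3·1072 = 2909 and qs = 6·1072 - 4675 = 1757.
Consumer surplus without the control is ½ · (6125/3 - 1200) · 2525 = 6375625/6.
With the ceiling, 1757 units are sold at 1072 (assume they go to the highest-value buyers). The demand price at q = 1757 is 1456, so CS = ½ · [(6125/3 - 1072) + (1456 - 1072)] · 1757 = 7135177/6.
Change in consumer surplus = 7135177/6 - 6375625/6 = 126592.

126592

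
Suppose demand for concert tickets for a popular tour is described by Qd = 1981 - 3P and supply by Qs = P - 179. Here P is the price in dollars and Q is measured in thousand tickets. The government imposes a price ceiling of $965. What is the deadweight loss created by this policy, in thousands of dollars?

0

Setting quantity demanded equal to quantity supplied, 1981 - 3P = P - 179, gives P* = 540 and Q* = 361.
The ceiling of 965 is above the equilibrium price 540, so it is not binding; the market clears at P* = 540, Q* = 361.
Since the control does not bind, no trades are prevented and deadweight loss is zero.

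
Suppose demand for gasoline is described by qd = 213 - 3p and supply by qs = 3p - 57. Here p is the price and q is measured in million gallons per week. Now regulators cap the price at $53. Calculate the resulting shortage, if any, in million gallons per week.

0

Equilibrium: 213 - 3p = 3p - 57, so 270 = 6p and p* = 45, q* = 78.
The ceiling of 53 is above the equilibrium price 45, so it is not binding; the market clears at p* = 45, q* = 78.
Since the control does not bind, there is no shortage.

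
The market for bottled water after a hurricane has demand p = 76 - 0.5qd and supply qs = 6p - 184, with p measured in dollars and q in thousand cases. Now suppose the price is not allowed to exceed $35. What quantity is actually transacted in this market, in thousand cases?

26

Rearranging demand gives qd = 152 - 2p. In a free market, 152 - 2p = 6p - 184 gives the equilibrium p* = 42, q* = 68.
The ceiling of 35 is below the equilibrium price 42, so it binds.
At p = 35: qd = 152 - 2·35 = 82 and qs = 6·35 - 184 = 26.
The quantity actually transacted is the short side, supply: 26.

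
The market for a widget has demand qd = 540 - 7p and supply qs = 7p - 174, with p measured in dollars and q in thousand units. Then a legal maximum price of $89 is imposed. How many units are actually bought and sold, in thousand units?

Without the control the market clears where 540 - 7p = 7p - 174, i.e. p* = 51 and q* = 183.
The ceiling of 89 is above the equilibrium price 51, so it is not binding; the market clears at p* = 51, q* = 183.

183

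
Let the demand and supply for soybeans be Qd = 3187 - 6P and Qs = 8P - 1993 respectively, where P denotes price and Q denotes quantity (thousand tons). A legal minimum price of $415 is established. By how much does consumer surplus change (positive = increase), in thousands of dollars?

-37440

In a free market, 3187 - 6P = 8P - 1993 gives the equilibrium P* = 370, Q* = 967.
Because the floor (415) lies above the market-clearing price, it is binding.
At P = 415: Qd = 3187 - 6·415 = 697 and Qs = 8·415 - 1993 = 1327.
Consumer surplus without the control is ½ · (3187/6 - 370) · 967 = 935089/12.
With the floor, consumers buy 697 units at 415, so CS = ½ · (3187/6 - 415) · 697 = 485809/12.
Change in consumer surplus = 485809/12 - 935089/12 = -37440.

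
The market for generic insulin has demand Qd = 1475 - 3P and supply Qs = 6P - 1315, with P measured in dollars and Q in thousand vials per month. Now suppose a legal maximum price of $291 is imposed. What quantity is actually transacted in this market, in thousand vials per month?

Setting quantity demanded equal to quantity supplied, 1475 - 3P = 6P - 1315, gives P* = 310 and Q* = 545.
The ceiling of 291 is below the equilibrium price 310, so it binds.
At P = 291: Qd = 1475 - 3·291 = 602 and Qs = 6·291 - 1315 = 431.
The quantity actually transacted is the short side, supply: 431.

431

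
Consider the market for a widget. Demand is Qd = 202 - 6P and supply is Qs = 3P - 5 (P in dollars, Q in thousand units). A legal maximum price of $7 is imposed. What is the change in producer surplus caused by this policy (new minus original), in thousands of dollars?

-640

Equilibrium: 202 - 6P = 3P - 5, so 207 = 9P and P* = 23, Q* = 64.
Because the ceiling (7) lies below the market-clearing price, it is binding.
At P = 7: Qd = 202 - 6·7 = 160 and Qs = 3·7 - 5 = 16.
Producer surplus without the control is ½ · (23 - 5/3) · 64 = 2048/3.
With the ceiling, producers sell 16 units at 7, so PS = ½ · (7 - 5/3) · 16 = 128/3.
Change in producer surplus = 128/3 - 2048/3 = -640.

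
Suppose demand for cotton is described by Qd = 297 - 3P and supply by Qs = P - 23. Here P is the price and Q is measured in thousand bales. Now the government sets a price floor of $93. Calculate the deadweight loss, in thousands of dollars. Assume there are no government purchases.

Setting quantity demanded equal to quantity supplied, 297 - 3P = P - 23, gives P* = 80 and Q* = 57.
Because the floor (93) lies above the market-clearing price, it is binding.
At P = 93: Qd = 297 - 3·93 = 18 and Qs = 93 - 23 = 70.
Quantity traded falls to 18. At Q = 18 the demand price is (297 - 18)/3 = 93 and the supply price is 23 + 18 = 41.
Deadweight loss = ½ · (93 - 41) · (57 - 18) = ½ · 52 · 39 = 1014.

1014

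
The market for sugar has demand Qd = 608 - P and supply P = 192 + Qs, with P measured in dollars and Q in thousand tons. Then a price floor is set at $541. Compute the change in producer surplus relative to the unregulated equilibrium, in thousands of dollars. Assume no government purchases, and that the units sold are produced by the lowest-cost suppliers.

-493.5

Rearranging supply gives Qs = P - 192. In a free market, 608 - P = P - 192 gives the equilibrium P* = 400, Q* = 208.
Because the floor (541) lies above the market-clearing price, it is binding.
At P = 541: Qd = 608 - 541 = 67 and Qs = 541 - 192 = 349.
Producer surplus without the control is ½ · (400 - 192) · 208 = 21632.
With the floor, 67 units are sold at 541. The supply price at Q = 67 is 259, so PS = ½ · [(541 - 192) + (541 - 259)] · 67 = 21138.5.
Change in producer surplus = 21138.5 - 21632 = -493.5.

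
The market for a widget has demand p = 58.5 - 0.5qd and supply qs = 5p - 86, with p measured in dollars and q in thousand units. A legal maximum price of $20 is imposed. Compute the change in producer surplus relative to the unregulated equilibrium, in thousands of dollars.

Rearranging demand gives qd = 117 - 2p. Setting quantity demanded equal to quantity supplied, 117 - 2p = 5p - 86, gives p* = 29 and q* = 59.
Because the ceiling (20) lies below the market-clearing price, it is binding.
At p = 20: qd = 117 - 2·20 = 77 and qs = 5·20 - 86 = 14.
Producer surplus without the control is ½ · (29 - 17.2) · 59 = 348.1.
With the ceiling, producers sell 14 units at 20, so PS = ½ · (20 - 17.2) · 14 = 19.6.
Change in producer surplus = 19.6 - 348.1 = -328.5.

-328.5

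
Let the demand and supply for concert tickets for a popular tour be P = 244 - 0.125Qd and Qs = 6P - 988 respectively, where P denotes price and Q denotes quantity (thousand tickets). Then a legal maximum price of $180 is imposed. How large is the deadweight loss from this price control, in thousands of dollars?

Rearranging demand gives Qd = 1952 - 8P. Setting quantity demanded equal to quantity supplied, 1952 - 8P = 6P - 988, gives P* = 210 and Q* = 272.
Because the ceiling (180) lies below the market-clearing price, it is binding.
At P = 180: Qd = 1952 - 8·180 = 512 and Qs = 6·180 - 988 = 92.
Quantity traded falls to 92. At Q = 92 the demand price is (1952 - 92)/8 = 232.5 and the supply price is (988 + 92)/6 = 180.
Deadweight loss = ½ · (232.5 - 180) · (272 - 92) = ½ · 52.5 · 180 = 4725.

4725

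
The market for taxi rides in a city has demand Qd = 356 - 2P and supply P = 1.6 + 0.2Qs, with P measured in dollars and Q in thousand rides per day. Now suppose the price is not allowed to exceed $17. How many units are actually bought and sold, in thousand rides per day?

77

Rearranging supply gives Qs = 5P - 8. Without the control the market clears where 356 - 2P = 5P - 8, i.e. P* = 52 and Q* = 252.
Because the ceiling (17) lies below the market-clearing price, it is binding.
At P = 17: Qd = 356 - 2·17 = 322 and Qs = 5·17 - 8 = 77.
The quantity actually transacted is the short side, supply: 77.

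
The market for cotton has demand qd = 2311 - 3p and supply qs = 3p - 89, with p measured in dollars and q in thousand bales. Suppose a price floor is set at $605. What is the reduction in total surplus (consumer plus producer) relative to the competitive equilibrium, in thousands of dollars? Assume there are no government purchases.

In a free market, 2311 - 3p = 3p - 89 gives the equilibrium p* = 400, q* = 1111.
The floor of 605 is above the equilibrium price 400, so it binds.
At p = 605: qd = 2311 - 3·605 = 496 and qs = 3·605 - 89 = 1726.
Quantity traded falls to 496. At q = 496 the demand price is (2311 - 496)/3 = 605 and the supply price is (89 + 496)/3 = 195.
Deadweight loss = ½ · (605 - 195) · (1111 - 496) = ½ · 410 · 615 = 126075.

126075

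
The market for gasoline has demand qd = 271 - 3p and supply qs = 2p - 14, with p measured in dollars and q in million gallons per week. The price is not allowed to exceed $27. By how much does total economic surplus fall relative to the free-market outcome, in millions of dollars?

Setting quantity demanded equal to quantity supplied, 271 - 3p = 2p - 14, gives p* = 57 and q* = 100.
Because the ceiling (27) lies below the market-clearing price, it is binding.
At p = 27: qd = 271 - 3·27 = 190 and qs = 2·27 - 14 = 40.
Quantity traded falls to 40. At q = 40 the demand price is (271 - 40)/3 = 77 and the supply price is (14 + 40)/2 = 27.
Deadweight loss = ½ · (77 - 27) · (100 - 40) = ½ · 50 · 60 = 1500.

1500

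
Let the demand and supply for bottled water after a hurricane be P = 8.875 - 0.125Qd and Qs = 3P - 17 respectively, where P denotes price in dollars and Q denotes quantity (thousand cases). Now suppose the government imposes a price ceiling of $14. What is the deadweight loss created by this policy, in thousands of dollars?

Rearranging demand gives Qd = 71 - 8P. In a free market, 71 - 8P = 3P - 17 gives the equilibrium P* = 8, Q* = 7.
Since 14 is above P* = 8, the ceiling does not bind and the free-market outcome prevails.
Since the control does not bind, no trades are prevented and deadweight loss is zero.

0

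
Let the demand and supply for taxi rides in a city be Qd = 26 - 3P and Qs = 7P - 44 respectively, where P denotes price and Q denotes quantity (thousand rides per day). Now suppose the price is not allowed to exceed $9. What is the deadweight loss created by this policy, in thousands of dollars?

Setting quantity demanded equal to quantity supplied, 26 - 3P = 7P - 44, gives P* = 7 and Q* = 5.
The ceiling of 9 is above the equilibrium price 7, so it is not binding; the market clears at P* = 7, Q* = 5.
Since the control does not bind, no trades are prevented and deadweight loss is zero.

0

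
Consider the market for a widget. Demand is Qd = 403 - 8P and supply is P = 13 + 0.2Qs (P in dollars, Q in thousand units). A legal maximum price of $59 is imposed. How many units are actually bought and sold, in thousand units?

Rearranging supply gives Qs = 5P - 65. Setting quantity demanded equal to quantity supplied, 403 - 8P = 5P - 65, gives P* = 36 and Q* = 115.
The ceiling of 59 is above the equilibrium price 36, so it is not binding; the market clears at P* = 36, Q* = 115.

115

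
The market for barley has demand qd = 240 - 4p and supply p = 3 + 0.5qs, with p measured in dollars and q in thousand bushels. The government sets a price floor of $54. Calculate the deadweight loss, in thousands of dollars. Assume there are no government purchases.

1014

Rearranging supply gives qs = 2p - 6. Without the control the market clears where 240 - 4p = 2p - 6, i.e. p* = 41 and q* = 76.
Since 54 > 41, the floor is binding.
At p = 54: qd = 240 - 4·54 = 24 and qs = 2·54 - 6 = 102.
Quantity traded falls to 24. At q = 24 the demand price is (240 - 24)/4 = 54 and the supply price is (6 + 24)/2 = 15.
Deadweight loss = ½ · (54 - 15) · (76 - 24) = ½ · 39 · 52 = 1014.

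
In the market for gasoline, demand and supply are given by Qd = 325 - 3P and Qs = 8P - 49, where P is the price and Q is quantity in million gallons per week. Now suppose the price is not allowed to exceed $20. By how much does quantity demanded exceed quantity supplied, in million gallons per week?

Without the control the market clears where 325 - 3P = 8P - 49, i.e. P* = 34 and Q* = 223.
Since 20 < 34, the ceiling is binding.
At P = 20: Qd = 325 - 3·20 = 265 and Qs = 8·20 - 49 = 111.
Shortage = Qd - Qs = 265 - 111 = 154.

154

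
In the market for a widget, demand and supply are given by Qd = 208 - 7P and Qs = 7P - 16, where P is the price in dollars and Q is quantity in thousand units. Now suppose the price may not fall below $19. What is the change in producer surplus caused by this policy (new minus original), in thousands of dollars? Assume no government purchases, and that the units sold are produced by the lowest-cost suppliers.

Without the control the market clears where 208 - 7P = 7P - 16, i.e. P* = 16 and Q* = 96.
Since 19 > 16, the floor is binding.
At P = 19: Qd = 208 - 7·19 = 75 and Qs = 7·19 - 16 = 117.
Producer surplus without the control is ½ · (16 - 16/7) · 96 = 4608/7.
With the floor, 75 units are sold at 19. The supply price at Q = 75 is 13, so PS = ½ · [(19 - 16/7) + (19 - 13)] · 75 = 11925/14.
Change in producer surplus = 11925/14 - 4608/7 = 193.5.

193.5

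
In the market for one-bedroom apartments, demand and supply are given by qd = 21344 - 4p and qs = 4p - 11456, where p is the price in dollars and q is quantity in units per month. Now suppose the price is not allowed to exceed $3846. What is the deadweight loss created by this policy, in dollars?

258064

Equilibrium: 21344 - 4p = 4p - 11456, so 32800 = 8p and p* = 4100, q* = 4944.
The ceiling of 3846 is below the equilibrium price 4100, so it binds.
At p = 3846: qd = 21344 - 4·3846 = 5960 and qs = 4·3846 - 11456 = 3928.
Quantity traded falls to 3928. At q = 3928 the demand price is (21344 - 3928)/4 = 4354 and the supply price is (11456 + 3928)/4 = 3846.
Deadweight loss = ½ · (4354 - 3846) · (4944 - 3928) = ½ · 508 · 1016 = 258064.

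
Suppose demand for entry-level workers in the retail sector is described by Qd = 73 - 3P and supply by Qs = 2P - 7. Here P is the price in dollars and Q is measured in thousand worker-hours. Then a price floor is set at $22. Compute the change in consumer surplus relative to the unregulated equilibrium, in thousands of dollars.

-96

Setting quantity demanded equal to quantity supplied, 73 - 3P = 2P - 7, gives P* = 16 and Q* = 25.
Since 22 > 16, the floor is binding.
At P = 22: Qd = 73 - 3·22 = 7 and Qs = 2·22 - 7 = 37.
Consumer surplus without the control is ½ · (73/3 - 16) · 25 = 625/6.
With the floor, consumers buy 7 units at 22, so CS = ½ · (73/3 - 22) · 7 = 49/6.
Change in consumer surplus = 49/6 - 625/6 = -96.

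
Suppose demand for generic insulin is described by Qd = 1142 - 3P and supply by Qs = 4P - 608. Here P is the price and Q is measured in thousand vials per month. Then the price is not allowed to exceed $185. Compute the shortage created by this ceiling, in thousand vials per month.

Equilibrium: 1142 - 3P = 4P - 608, so 1750 = 7P and P* = 250, Q* = 392.
The ceiling of 185 is below the equilibrium price 250, so it binds.
At P = 185: Qd = 1142 - 3·185 = 587 and Qs = 4·185 - 608 = 132.
Shortage = Qd - Qs = 587 - 132 = 455.

455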